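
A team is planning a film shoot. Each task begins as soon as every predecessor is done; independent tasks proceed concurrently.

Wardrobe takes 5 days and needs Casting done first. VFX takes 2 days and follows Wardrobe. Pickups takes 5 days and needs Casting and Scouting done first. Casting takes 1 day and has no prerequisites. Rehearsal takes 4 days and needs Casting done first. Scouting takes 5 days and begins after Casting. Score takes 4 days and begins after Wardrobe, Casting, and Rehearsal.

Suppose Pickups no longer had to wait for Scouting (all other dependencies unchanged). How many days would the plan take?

10

Before: longest chain Casting→Scouting→Pickups = 1+5+5 = 11, finish 11.
Without Scouting→Pickups, Pickups's earliest start moves from 6 to 1.
After: Casting→Wardrobe→Score = 1+5+4 = 10 → 10 days.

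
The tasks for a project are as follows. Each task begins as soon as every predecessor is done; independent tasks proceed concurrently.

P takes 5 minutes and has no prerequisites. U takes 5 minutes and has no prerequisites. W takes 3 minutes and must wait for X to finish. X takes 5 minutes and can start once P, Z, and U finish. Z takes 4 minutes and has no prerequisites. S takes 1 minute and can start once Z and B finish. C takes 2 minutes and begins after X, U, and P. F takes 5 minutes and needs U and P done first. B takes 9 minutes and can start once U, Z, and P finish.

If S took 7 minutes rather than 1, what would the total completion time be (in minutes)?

21

The binding path is U→B→S = 5+9+1 = 15; finish at 15 minutes.
S is on the critical path; changing it to 7 makes that path 21 minutes.
That remains the longest chain; total 21 minutes.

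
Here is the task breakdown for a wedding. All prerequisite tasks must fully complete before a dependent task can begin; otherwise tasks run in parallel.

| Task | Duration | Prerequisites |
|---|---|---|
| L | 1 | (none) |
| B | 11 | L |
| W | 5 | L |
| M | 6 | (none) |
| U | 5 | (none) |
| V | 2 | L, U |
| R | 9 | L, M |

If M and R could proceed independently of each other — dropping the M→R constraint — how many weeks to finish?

12

With the dependency in place, M→R = 6+9 = 15 sets the finish at 15 weeks.
Without M→R, R's earliest start moves from 6 to 1.
After: L→B = 1+11 = 12 → 12 weeks.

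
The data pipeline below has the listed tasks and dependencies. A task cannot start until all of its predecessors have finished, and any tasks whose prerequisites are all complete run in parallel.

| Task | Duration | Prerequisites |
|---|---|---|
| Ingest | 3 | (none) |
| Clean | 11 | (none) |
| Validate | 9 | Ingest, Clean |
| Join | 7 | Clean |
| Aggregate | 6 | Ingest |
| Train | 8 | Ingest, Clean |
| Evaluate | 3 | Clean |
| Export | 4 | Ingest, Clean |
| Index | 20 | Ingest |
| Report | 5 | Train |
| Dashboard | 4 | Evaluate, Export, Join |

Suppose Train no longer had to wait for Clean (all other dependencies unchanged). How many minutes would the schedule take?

23

Original critical path: Clean→Train→Report = 11+8+5 = 24 ⇒ 24 minutes.
Without Clean→Train, Train's earliest start moves from 11 to 3.
New critical path: Ingest→Index = 3+20 = 23 ⇒ 23 minutes.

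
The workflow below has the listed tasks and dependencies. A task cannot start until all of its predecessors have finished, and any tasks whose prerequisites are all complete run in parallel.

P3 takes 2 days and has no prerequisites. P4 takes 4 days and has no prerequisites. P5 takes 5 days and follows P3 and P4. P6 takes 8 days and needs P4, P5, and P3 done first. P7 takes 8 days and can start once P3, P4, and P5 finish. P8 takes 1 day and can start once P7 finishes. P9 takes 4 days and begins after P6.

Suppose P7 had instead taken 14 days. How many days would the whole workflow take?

Critical path before the change: P4→P5→P6→P9 = 4+5+8+4 = 21 giving 21 days.
P7 has 3 days of float (longest path through it is 18).
New critical path: P4→P5→P7→P8 = 4+5+14+1 = 24 ⇒ 24 days.

24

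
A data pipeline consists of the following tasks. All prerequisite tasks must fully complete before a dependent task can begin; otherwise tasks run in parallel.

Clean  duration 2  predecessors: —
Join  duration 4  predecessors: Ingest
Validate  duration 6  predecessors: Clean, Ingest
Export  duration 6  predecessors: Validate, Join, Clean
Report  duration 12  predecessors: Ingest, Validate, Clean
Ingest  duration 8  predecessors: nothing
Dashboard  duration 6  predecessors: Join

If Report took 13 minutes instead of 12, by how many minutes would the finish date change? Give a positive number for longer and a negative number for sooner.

Actual critical path: Ingest→Validate→Report = 8+6+12 = 26 ⇒ 26 minutes.
Since Report is critical, the +1 change carries straight to that chain (now 27 minutes).
That remains the longest chain; total 27 minutes.
Change in finish: 27 − 26 = +1 minutes.

1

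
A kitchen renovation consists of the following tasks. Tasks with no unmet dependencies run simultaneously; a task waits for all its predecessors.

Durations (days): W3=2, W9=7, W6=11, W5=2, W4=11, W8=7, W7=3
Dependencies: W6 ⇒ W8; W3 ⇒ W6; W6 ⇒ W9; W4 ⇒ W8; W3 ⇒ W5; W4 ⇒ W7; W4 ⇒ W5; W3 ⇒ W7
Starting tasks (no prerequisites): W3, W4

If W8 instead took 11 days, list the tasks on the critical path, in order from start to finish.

W3, W6, W8

The binding path is W3→W6→W8 = 2+11+7 = 20; finish at 20 days.
Since W8 is critical, the +4 change carries straight to that chain (now 24 days).
That remains the longest chain; total 24 days.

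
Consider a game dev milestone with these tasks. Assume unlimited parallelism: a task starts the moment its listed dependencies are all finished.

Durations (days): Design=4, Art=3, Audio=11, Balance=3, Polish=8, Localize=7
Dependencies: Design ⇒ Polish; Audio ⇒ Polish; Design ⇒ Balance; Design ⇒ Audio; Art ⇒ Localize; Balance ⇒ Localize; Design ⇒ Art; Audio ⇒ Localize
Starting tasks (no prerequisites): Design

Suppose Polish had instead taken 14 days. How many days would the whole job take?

29

Critical path before the change: Design→Audio→Polish = 4+11+8 = 23 giving 23 days.
Polish lies on that path, so at 14 days the path becomes 29 days.
That remains the longest chain; total 29 days.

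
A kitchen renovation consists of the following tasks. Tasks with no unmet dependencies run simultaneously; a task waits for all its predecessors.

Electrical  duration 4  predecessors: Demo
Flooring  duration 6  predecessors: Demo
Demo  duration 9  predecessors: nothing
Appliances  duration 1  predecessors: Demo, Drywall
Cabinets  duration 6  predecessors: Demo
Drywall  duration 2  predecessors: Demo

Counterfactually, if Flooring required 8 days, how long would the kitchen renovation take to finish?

Baseline: Demo→Flooring = 9+6 = 15 → 15 days.
Since Flooring is critical, the +2 change carries straight to that chain (now 17 days).
The critical path is still Demo→Flooring; finish is now 17 days.

17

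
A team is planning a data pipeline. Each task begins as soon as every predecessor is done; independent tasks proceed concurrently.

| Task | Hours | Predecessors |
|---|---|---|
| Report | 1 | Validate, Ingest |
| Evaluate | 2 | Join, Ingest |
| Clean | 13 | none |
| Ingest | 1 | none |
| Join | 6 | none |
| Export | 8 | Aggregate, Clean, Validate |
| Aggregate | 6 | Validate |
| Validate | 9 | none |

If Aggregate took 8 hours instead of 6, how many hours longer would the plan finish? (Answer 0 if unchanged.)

The binding path is Validate→Aggregate→Export = 9+6+8 = 23; finish at 23 hours.
Aggregate is on the critical path; changing it to 8 makes that path 25 hours.
No other chain overtakes it, so the finish is 25 hours.
Change in finish: 25 − 23 = +2 hours.

2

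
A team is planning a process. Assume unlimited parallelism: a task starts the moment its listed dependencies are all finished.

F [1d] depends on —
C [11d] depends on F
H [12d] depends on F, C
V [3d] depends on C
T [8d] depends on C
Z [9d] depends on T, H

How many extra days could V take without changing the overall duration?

18

Critical path: F→C→H→Z = 1+11+12+9 = 33, so the finish is 33 days.
Longest path through V: 15 days (earliest finish 15, latest finish 33).
Slack of V = 30 − 12 = 18 days.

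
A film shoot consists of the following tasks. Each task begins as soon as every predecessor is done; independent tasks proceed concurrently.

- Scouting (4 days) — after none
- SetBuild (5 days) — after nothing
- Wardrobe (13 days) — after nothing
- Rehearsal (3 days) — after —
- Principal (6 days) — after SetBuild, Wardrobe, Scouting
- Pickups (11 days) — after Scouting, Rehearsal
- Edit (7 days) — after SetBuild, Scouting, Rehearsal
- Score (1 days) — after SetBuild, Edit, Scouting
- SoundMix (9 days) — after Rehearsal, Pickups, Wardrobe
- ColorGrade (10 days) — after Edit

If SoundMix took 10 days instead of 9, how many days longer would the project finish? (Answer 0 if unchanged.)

Actual critical path: Scouting→Pickups→SoundMix = 4+11+9 = 24 ⇒ 24 days.
SoundMix lies on that path, so at 10 days the path becomes 25 days.
That remains the longest chain; total 25 days.
Change in finish: 25 − 24 = +1 days.

1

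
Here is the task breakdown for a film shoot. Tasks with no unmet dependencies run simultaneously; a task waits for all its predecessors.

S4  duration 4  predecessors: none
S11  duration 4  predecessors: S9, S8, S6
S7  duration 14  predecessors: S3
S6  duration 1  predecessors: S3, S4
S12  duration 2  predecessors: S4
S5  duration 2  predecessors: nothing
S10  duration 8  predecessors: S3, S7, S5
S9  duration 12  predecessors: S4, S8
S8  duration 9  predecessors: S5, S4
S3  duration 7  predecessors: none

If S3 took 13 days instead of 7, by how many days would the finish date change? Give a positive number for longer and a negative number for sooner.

Actual critical path: S3→S7→S10 = 7+14+8 = 29 ⇒ 29 days.
S3 is on the critical path; changing it to 13 makes that path 35 days.
The critical path is still S3→S7→S10; finish is now 35 days.
Change in finish: 35 − 29 = +6 days.

6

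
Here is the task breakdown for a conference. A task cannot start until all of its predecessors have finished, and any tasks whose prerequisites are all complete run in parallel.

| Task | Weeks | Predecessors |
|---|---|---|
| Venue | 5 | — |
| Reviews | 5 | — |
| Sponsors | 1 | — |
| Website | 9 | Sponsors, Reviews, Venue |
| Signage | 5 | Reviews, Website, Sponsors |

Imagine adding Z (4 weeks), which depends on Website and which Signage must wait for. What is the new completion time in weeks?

Originally the schedule takes 19 weeks.
With Z inserted, Signage now waits for max(Reviews, Website, Sponsors, Z).
New critical path: Venue→Website→Z→Signage = 5+9+4+5 = 23 ⇒ 23 weeks.

23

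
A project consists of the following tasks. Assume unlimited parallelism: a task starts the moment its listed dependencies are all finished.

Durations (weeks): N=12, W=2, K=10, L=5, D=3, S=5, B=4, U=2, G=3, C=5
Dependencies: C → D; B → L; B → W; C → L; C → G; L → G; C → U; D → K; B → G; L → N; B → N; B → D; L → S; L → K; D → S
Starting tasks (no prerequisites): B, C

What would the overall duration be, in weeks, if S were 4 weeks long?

22

As given, the longest chain is C→L→N = 5+5+12 = 22, so the finish is 22 weeks.
The longest path through S is only 15 weeks, so S has float 7.
That remains the longest chain; total 22 weeks.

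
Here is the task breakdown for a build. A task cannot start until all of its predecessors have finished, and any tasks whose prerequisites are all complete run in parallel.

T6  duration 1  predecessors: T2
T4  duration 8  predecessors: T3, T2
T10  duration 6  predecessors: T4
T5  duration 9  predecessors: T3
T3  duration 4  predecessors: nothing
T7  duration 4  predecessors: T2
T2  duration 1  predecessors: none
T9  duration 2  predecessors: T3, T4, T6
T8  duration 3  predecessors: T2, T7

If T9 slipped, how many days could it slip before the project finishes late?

T3→T4→T10 = 4+8+6 = 18 sets the makespan at 18 days.
T9 finishes as early as 14 and must finish by 18.
Slack of T9 = 16 − 12 = 4 days.

4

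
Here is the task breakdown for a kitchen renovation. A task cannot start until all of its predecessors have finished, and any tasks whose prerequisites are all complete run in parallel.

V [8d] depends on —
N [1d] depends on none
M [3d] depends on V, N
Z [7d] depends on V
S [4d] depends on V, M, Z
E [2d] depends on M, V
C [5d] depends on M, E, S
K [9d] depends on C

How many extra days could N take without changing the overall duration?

11

V→Z→S→C→K = 8+7+4+5+9 = 33 sets the makespan at 33 days.
Longest path through N: 22 days (earliest finish 1, latest finish 12).
Slack of N = 11 − 0 = 11 days.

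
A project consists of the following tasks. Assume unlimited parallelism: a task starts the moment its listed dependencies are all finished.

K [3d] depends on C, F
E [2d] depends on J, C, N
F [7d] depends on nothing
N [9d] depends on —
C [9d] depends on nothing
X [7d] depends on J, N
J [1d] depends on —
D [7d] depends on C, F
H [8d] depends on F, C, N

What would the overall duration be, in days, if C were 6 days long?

Critical path before the change: C→H = 9+8 = 17 giving 17 days.
C lies on that path, so at 6 days the path becomes 14 days.
New critical path: N→H = 9+8 = 17 ⇒ 17 days.

17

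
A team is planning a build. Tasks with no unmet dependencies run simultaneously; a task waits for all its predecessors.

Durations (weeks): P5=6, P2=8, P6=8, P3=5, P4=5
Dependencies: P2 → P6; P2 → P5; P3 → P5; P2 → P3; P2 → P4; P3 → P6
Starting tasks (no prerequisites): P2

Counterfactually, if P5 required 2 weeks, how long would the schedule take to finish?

21

Critical path before the change: P2→P3→P6 = 8+5+8 = 21 giving 21 weeks.
The longest path through P5 is only 19 weeks, so P5 has float 2.
No other chain overtakes it, so the finish is 21 weeks.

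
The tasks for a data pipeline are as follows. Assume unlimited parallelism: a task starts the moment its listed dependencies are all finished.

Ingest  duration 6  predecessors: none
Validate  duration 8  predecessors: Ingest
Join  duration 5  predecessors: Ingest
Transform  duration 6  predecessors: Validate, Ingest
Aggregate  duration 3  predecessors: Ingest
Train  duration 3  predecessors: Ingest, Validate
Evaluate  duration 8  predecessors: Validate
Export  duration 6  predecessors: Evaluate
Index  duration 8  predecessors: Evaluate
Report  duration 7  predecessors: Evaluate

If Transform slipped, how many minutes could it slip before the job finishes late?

Critical path: Ingest→Validate→Evaluate→Index = 6+8+8+8 = 30, so the finish is 30 minutes.
The longest chain containing Transform totals 20 minutes.
Float = 30 − 20 = 10.

10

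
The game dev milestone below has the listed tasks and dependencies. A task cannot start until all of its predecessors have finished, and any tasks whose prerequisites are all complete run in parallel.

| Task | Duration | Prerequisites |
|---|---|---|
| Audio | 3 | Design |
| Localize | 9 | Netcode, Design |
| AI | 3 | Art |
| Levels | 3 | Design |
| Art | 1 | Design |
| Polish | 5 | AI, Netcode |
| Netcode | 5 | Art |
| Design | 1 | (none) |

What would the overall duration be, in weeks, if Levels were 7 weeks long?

16

Critical path before the change: Design→Art→Netcode→Localize = 1+1+5+9 = 16 giving 16 weeks.
Levels is off the critical path — its longest chain is 4 weeks, giving 12 of slack.
The critical path is still Design→Art→Netcode→Localize; finish is now 16 weeks.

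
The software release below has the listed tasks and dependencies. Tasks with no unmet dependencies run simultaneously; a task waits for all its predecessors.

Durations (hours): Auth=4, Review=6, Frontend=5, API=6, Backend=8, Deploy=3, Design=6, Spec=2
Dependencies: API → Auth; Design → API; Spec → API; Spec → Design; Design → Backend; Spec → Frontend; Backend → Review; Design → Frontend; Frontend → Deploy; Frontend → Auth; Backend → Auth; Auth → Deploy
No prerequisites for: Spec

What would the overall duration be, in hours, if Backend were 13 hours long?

As given, the longest chain is Spec→Design→Backend→Auth→Deploy = 2+6+8+4+3 = 23, so the finish is 23 hours.
Backend is on the critical path; changing it to 13 makes that path 28 hours.
The critical path is still Spec→Design→Backend→Auth→Deploy; finish is now 28 hours.

28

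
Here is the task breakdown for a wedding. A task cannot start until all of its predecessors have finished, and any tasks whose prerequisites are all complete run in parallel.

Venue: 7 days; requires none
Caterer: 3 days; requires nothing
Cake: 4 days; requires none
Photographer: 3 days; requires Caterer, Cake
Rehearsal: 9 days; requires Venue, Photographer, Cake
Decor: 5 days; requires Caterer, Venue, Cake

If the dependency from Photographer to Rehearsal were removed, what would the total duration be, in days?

Original critical path: Venue→Rehearsal = 7+9 = 16 ⇒ 16 days.
Dropping Photographer→Rehearsal doesn't change Rehearsal's earliest start (7); another predecessor still binds.
New critical path: Venue→Rehearsal = 7+9 = 16 ⇒ 16 days.

16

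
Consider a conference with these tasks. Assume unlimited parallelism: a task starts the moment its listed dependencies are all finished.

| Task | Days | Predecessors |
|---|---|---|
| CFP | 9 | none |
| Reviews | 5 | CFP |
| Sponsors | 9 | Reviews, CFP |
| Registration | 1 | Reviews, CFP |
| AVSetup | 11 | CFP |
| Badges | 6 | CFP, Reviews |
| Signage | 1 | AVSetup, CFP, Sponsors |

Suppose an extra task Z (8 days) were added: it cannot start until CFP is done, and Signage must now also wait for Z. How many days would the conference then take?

24

Originally the conference takes 24 days.
With Z inserted, Signage now waits for max(AVSetup, CFP, Sponsors, Z).
New critical path: CFP→Reviews→Sponsors→Signage = 9+5+9+1 = 24 ⇒ 24 days.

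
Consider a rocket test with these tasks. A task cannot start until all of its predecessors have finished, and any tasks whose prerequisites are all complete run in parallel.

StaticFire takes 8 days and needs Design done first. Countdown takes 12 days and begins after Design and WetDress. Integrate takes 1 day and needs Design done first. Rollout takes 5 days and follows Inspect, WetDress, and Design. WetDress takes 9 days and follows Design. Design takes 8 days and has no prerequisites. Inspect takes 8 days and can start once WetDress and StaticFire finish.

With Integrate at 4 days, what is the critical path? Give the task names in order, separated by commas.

Critical path before the change: Design→WetDress→Inspect→Rollout = 8+9+8+5 = 30 giving 30 days.
Integrate is off the critical path — its longest chain is 9 days, giving 21 of slack.
That remains the longest chain; total 30 days.

Design, WetDress, Inspect, Rollout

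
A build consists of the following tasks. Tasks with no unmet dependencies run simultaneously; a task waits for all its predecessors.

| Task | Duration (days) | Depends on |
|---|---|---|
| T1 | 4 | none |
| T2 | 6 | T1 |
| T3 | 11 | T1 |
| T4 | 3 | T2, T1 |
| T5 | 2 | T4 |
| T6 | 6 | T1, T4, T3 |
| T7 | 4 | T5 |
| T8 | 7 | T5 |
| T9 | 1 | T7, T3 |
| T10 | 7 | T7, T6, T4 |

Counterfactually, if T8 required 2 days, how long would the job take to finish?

28

Baseline: T1→T3→T6→T10 = 4+11+6+7 = 28 → 28 days.
T8 has 6 days of float (longest path through it is 22).
That remains the longest chain; total 28 days.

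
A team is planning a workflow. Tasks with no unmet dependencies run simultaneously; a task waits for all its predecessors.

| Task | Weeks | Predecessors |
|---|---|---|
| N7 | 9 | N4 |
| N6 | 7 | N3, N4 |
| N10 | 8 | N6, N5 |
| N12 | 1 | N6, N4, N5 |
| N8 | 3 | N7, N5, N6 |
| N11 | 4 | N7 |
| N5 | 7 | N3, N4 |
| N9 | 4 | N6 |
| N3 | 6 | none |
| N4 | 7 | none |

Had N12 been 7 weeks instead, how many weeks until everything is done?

22

Critical path before the change: N4→N5→N10 = 7+7+8 = 22 giving 22 weeks.
N12 has 7 weeks of float (longest path through it is 15).
That remains the longest chain; total 22 weeks.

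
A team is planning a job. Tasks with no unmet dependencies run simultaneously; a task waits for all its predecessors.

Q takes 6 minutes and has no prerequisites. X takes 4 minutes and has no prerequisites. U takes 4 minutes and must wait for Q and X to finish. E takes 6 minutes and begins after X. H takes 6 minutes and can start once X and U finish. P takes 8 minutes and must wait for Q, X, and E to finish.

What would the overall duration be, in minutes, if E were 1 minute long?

Actual critical path: X→E→P = 4+6+8 = 18 ⇒ 18 minutes.
E is on the critical path; changing it to 1 makes that path 13 minutes.
Now Q→U→H = 6+4+6 = 16 is longest, so the finish becomes 16 minutes.

16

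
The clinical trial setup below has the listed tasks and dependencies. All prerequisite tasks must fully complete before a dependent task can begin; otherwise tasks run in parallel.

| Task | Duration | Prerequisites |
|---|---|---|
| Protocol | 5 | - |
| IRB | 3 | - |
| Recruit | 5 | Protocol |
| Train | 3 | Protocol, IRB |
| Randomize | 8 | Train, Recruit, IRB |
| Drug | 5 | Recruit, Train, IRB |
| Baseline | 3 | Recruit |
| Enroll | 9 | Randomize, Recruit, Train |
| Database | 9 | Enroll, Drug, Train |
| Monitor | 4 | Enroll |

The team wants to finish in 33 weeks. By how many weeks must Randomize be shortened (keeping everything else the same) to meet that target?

Current finish: 36 weeks; target: 33.
Randomize is on every critical path, so each week cut from Randomize cuts the finish by one (this holds down to a finish of 29).
Need 36 − 33 = 3 weeks off Randomize → Randomize becomes 5 weeks, finish becomes 33.

3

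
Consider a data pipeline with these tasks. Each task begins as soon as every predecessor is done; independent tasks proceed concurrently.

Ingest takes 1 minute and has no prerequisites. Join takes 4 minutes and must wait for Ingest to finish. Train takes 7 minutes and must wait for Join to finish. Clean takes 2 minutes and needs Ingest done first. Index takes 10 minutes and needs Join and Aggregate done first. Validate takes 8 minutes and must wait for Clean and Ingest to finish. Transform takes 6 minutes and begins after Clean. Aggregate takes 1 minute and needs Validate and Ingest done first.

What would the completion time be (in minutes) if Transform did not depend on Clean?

22

Before: longest chain Ingest→Clean→Validate→Aggregate→Index = 1+2+8+1+10 = 22, finish 22.
Without Clean→Transform, Transform's earliest start moves from 3 to 0.
The longest chain is now Ingest→Clean→Validate→Aggregate→Index = 1+2+8+1+10 = 22, so the schedule takes 22 minutes.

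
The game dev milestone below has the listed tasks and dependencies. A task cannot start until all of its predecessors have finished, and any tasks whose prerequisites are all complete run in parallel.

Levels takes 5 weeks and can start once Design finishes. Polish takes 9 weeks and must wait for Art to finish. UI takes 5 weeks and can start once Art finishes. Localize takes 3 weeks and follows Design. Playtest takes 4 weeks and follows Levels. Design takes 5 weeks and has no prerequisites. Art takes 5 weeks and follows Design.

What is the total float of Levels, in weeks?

5

Critical path: Design→Art→Polish = 5+5+9 = 19, so the finish is 19 weeks.
Levels finishes as early as 10 and must finish by 15.
Float = 19 − 14 = 5.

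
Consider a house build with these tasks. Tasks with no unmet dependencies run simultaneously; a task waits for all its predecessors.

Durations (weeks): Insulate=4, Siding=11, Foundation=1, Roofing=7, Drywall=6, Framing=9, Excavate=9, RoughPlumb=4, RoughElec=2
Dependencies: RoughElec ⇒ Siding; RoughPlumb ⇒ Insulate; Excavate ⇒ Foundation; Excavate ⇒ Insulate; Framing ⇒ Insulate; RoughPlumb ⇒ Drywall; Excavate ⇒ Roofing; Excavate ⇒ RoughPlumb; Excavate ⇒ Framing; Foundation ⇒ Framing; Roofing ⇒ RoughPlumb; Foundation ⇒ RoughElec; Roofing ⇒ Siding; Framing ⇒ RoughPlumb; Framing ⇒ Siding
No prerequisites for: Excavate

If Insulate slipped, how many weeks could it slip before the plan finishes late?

Excavate→Foundation→Framing→Siding = 9+1+9+11 = 30 sets the makespan at 30 weeks.
The longest chain containing Insulate totals 27 weeks.
So Insulate can slip 30 − 27 = 3 weeks.

3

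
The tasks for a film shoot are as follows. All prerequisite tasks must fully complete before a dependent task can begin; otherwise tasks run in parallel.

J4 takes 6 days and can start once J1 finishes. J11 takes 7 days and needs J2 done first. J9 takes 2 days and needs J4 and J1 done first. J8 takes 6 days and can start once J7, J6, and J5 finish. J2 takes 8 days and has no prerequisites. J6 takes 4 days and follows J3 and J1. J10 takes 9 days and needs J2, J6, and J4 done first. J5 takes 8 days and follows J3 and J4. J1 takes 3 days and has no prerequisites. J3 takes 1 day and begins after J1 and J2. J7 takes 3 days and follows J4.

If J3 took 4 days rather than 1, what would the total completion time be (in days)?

The binding path is J2→J3→J5→J8 = 8+1+8+6 = 23; finish at 23 days.
Since J3 is critical, the +3 change carries straight to that chain (now 26 days).
That remains the longest chain; total 26 days.

26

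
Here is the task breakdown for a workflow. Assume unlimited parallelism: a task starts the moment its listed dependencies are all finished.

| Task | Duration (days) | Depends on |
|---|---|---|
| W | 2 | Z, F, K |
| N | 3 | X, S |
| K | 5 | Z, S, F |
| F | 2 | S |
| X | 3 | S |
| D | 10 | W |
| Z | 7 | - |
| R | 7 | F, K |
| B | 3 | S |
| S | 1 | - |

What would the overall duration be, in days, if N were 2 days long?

The binding path is Z→K→W→D = 7+5+2+10 = 24; finish at 24 days.
The longest path through N is only 7 days, so N has float 17.
The critical path is still Z→K→W→D; finish is now 24 days.

24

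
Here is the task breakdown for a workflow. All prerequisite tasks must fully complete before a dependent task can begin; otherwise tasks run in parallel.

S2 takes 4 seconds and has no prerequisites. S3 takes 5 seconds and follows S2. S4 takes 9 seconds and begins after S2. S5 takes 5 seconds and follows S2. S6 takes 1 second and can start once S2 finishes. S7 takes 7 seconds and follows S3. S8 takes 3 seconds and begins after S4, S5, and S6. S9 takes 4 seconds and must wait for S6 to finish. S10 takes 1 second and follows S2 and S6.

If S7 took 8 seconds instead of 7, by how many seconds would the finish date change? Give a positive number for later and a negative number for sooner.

1

Critical path before the change: S2→S3→S7 = 4+5+7 = 16 giving 16 seconds.
Since S7 is critical, the +1 change carries straight to that chain (now 17 seconds).
No other chain overtakes it, so the finish is 17 seconds.
Change in finish: 17 − 16 = +1 seconds.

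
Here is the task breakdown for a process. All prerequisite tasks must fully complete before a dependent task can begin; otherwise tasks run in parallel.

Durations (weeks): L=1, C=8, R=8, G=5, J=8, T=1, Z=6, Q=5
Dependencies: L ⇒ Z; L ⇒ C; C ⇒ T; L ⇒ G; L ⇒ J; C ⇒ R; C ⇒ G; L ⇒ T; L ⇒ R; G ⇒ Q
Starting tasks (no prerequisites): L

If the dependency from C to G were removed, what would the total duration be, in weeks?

With the dependency in place, L→C→G→Q = 1+8+5+5 = 19 sets the finish at 19 weeks.
Without C→G, G's earliest start moves from 9 to 1.
New critical path: L→C→R = 1+8+8 = 17 ⇒ 17 weeks.

17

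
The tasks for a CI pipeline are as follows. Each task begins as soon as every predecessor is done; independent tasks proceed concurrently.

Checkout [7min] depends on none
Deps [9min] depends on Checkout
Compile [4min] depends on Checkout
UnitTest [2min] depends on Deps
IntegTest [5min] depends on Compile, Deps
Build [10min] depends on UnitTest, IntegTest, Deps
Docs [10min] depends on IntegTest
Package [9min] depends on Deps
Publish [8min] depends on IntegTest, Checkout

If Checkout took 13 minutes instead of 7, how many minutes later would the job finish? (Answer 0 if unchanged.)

6

Actual critical path: Checkout→Deps→IntegTest→Build = 7+9+5+10 = 31 ⇒ 31 minutes.
Checkout lies on that path, so at 13 minutes the path becomes 37 minutes.
The critical path is still Checkout→Deps→IntegTest→Build; finish is now 37 minutes.
Change in finish: 37 − 31 = +6 minutes.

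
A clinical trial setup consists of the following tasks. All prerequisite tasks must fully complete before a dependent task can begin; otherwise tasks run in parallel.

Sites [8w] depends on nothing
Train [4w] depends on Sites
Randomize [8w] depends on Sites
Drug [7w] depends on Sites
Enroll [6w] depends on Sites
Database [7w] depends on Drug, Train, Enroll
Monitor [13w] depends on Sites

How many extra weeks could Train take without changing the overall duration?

3

Sites→Drug→Database = 8+7+7 = 22 sets the makespan at 22 weeks.
Longest path through Train: 19 weeks (earliest finish 12, latest finish 15).
Float = 22 − 19 = 3.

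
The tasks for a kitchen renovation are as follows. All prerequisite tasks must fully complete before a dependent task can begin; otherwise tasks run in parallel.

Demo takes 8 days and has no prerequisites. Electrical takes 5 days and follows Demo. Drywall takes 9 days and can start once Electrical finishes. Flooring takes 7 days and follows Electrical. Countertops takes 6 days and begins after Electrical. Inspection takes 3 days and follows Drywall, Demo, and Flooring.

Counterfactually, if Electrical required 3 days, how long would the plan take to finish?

23

Baseline: Demo→Electrical→Drywall→Inspection = 8+5+9+3 = 25 → 25 days.
Electrical lies on that path, so at 3 days the path becomes 23 days.
That remains the longest chain; total 23 days.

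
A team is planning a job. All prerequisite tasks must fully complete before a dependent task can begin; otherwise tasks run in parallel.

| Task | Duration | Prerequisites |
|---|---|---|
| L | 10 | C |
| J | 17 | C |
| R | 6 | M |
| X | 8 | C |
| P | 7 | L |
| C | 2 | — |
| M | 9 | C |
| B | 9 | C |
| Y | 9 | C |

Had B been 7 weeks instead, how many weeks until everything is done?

19

Critical path before the change: C→J = 2+17 = 19 giving 19 weeks.
B is off the critical path — its longest chain is 11 weeks, giving 8 of slack.
That remains the longest chain; total 19 weeks.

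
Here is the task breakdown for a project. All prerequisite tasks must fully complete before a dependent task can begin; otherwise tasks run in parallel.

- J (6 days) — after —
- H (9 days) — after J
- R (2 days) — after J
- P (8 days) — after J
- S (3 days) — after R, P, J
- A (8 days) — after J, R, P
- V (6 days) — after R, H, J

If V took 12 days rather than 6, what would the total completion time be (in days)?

27

Actual critical path: J→P→A = 6+8+8 = 22 ⇒ 22 days.
V is off the critical path — its longest chain is 21 days, giving 1 of slack.
Now J→H→V = 6+9+12 = 27 is longest, so the finish becomes 27 days.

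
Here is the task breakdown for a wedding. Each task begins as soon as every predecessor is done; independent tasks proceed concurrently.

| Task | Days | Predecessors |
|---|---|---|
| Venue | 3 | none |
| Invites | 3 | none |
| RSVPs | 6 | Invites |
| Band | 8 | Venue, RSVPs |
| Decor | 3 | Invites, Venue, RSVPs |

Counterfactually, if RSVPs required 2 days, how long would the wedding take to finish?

Baseline: Invites→RSVPs→Band = 3+6+8 = 17 → 17 days.
Since RSVPs is critical, the -4 change carries straight to that chain (now 13 days).
The critical path is still Invites→RSVPs→Band; finish is now 13 days.

13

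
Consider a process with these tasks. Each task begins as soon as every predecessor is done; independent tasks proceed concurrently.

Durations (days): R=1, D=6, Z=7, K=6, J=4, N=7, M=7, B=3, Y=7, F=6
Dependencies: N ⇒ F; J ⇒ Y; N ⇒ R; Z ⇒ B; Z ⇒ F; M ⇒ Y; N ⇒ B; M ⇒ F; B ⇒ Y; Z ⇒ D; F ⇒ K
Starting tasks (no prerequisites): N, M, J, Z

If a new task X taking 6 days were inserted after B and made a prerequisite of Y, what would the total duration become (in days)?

23

Originally the job takes 19 days.
With X inserted, Y now waits for max(B, M, J, X).
New critical path: N→B→X→Y = 7+3+6+7 = 23 ⇒ 23 days.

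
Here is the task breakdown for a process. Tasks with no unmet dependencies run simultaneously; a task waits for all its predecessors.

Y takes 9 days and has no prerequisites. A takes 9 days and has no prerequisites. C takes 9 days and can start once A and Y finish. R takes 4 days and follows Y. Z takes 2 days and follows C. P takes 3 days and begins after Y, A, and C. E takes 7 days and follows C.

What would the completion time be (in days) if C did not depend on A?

With the dependency in place, Y→C→E = 9+9+7 = 25 sets the finish at 25 days.
Dropping A→C doesn't change C's earliest start (9); another predecessor still binds.
New critical path: Y→C→E = 9+9+7 = 25 ⇒ 25 days.

25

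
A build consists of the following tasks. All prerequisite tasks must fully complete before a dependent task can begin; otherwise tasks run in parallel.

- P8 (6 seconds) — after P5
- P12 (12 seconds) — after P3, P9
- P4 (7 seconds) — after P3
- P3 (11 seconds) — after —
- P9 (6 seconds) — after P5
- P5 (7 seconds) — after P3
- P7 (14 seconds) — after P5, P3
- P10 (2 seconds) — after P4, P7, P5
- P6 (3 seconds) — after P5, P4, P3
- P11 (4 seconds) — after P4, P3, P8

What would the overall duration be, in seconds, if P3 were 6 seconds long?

31

The binding path is P3→P5→P9→P12 = 11+7+6+12 = 36; finish at 36 seconds.
Since P3 is critical, the -5 change carries straight to that chain (now 31 seconds).
No other chain overtakes it, so the finish is 31 seconds.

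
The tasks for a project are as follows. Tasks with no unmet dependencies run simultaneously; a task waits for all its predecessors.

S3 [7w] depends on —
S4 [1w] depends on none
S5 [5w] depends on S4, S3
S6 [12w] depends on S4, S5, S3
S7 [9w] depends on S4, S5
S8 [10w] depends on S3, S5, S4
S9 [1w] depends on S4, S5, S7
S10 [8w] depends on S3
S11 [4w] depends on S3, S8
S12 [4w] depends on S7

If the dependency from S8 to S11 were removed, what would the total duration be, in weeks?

Before: longest chain S3→S5→S8→S11 = 7+5+10+4 = 26, finish 26.
Without S8→S11, S11's earliest start moves from 22 to 7.
The longest chain is now S3→S5→S7→S12 = 7+5+9+4 = 25, so the plan takes 25 weeks.

25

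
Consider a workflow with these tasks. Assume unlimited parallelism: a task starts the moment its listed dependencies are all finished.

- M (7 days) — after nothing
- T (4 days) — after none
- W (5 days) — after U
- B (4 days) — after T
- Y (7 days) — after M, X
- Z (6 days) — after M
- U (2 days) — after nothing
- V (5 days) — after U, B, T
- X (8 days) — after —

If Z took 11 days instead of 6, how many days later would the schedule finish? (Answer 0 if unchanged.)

3

Actual critical path: X→Y = 8+7 = 15 ⇒ 15 days.
Z has 2 days of float (longest path through it is 13).
New critical path: M→Z = 7+11 = 18 ⇒ 18 days.
Change in finish: 18 − 15 = +3 days.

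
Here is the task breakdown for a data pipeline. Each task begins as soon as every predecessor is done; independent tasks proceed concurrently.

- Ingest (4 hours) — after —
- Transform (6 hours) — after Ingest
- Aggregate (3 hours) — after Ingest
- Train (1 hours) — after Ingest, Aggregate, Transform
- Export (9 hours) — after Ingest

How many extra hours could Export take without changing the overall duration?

Critical path: Ingest→Export = 4+9 = 13, so the finish is 13 hours.
Export finishes as early as 13 and must finish by 13.
Slack of Export = 4 − 4 = 0 hours.

0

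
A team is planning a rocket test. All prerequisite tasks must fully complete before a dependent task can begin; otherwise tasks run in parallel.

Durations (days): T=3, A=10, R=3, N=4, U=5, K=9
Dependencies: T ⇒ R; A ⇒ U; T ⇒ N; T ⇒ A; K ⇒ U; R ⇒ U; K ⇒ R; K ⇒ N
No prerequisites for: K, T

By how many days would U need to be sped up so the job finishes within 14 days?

Current finish: 18 days; target: 14.
U is on every critical path, so each day cut from U cuts the finish by one (this holds down to a finish of 14).
Need 18 − 14 = 4 days off U → U becomes 1 day, finish becomes 14.

4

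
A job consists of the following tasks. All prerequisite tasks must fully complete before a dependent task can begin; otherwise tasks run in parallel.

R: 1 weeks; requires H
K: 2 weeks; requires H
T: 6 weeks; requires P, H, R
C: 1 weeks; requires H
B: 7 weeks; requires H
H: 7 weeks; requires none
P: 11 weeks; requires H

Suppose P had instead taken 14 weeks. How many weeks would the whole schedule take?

27

As given, the longest chain is H→P→T = 7+11+6 = 24, so the finish is 24 weeks.
P is on the critical path; changing it to 14 makes that path 27 weeks.
The critical path is still H→P→T; finish is now 27 weeks.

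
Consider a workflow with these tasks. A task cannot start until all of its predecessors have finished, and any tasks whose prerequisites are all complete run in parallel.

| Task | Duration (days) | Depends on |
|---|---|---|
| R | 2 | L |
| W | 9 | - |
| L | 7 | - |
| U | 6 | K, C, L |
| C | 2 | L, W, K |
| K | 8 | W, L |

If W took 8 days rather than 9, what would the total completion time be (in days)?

Baseline: W→K→C→U = 9+8+2+6 = 25 → 25 days.
W lies on that path, so at 8 days the path becomes 24 days.
No other chain overtakes it, so the finish is 24 days.

24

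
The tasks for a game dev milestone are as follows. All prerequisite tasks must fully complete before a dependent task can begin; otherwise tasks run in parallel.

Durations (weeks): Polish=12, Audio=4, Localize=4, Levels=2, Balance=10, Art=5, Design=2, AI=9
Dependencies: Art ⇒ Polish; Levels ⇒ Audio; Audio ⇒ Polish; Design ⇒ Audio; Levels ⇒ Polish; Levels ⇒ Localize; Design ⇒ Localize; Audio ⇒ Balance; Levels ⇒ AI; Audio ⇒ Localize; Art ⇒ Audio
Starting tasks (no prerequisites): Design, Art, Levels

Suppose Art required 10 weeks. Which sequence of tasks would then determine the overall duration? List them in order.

The binding path is Art→Audio→Polish = 5+4+12 = 21; finish at 21 weeks.
Art lies on that path, so at 10 weeks the path becomes 26 weeks.
That remains the longest chain; total 26 weeks.

Art, Audio, Polish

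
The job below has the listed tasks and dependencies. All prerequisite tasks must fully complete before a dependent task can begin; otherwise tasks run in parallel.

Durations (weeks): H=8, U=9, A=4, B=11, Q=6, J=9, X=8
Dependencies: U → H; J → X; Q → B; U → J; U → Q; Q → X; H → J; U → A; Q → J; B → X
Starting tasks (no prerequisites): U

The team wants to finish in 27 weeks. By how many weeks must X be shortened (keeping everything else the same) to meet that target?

7

Current finish: 34 weeks; target: 27.
X is on every critical path, so each week cut from X cuts the finish by one (this holds down to a finish of 27).
Need 34 − 27 = 7 weeks off X → X becomes 1 week, finish becomes 27.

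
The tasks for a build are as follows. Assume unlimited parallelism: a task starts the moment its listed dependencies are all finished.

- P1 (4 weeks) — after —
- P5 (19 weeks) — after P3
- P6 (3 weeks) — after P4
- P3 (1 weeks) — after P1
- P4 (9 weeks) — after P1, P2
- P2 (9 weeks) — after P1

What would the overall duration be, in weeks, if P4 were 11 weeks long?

Baseline: P1→P2→P4→P6 = 4+9+9+3 = 25 → 25 weeks.
P4 lies on that path, so at 11 weeks the path becomes 27 weeks.
No other chain overtakes it, so the finish is 27 weeks.

27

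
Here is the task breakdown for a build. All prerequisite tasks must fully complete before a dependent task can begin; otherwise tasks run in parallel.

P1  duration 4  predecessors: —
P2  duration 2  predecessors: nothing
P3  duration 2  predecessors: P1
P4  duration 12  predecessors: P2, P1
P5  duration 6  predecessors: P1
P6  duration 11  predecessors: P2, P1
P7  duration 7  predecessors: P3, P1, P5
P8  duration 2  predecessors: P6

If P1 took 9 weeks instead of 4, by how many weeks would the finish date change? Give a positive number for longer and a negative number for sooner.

Actual critical path: P1→P5→P7 = 4+6+7 = 17 ⇒ 17 weeks.
P1 lies on that path, so at 9 weeks the path becomes 22 weeks.
No other chain overtakes it, so the finish is 22 weeks.
Change in finish: 22 − 17 = +5 weeks.

5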